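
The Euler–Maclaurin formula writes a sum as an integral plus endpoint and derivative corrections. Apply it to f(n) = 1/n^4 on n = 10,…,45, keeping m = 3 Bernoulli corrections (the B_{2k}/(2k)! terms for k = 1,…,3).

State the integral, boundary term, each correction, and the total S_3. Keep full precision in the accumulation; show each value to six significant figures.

S_3 ≈ 0.000383112

Integral: ∫_10^45 1/x^4 dx = 0.000329675.
Boundary: ½(f(10) + f(45)) = ½(0.000100000 + 2.43865e-07) = 5.01219e-05.
Integral + boundary = 0.000379797.
Order-1 term: 1/12 · (-2.16769e-08 − (-4.00000e-05)) = 3.33153e-06.
After k=1: 0.000383129.
Order-2 term: −1/720 · (-3.21139e-10 − (-1.20000e-05)) = -1.66662e-08.
After k=2: 0.000383112.
Order-3 term: 1/30240 · (-8.88089e-12 − (-6.72000e-06)) = 2.22222e-10.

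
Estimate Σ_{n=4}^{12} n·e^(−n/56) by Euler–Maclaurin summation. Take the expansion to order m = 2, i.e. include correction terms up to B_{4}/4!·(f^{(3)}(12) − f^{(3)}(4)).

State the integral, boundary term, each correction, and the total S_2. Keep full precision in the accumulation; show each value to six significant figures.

Integral: ∫_4^12 x·e^(−x/56) dx = 54.8666.
Endpoint term: (f(4) + f(12))/2 = (3.72425 + 9.68541)/2 = 6.70483.
So far: 61.5714.
Correction k=1: B_{2}/2! · (f^{(1)}(12) − f^{(1)}(4)) = 1/12 · (0.634164 − 0.864558) = -0.0191995.
Partial sum through k=1: 61.5522.
Correction k=2: B_{4}/4! · (f^{(3)}(12) − f^{(3)}(4)) = −1/720 · (0.000716964 − 0.000869478) = 2.11825e-07.

S_2 ≈ 61.5522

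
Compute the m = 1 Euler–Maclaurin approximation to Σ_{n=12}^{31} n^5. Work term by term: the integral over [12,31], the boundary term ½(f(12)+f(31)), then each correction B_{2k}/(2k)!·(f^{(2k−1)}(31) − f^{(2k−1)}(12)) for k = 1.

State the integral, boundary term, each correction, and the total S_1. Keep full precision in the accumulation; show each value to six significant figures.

S_1 ≈ 1.62235e+08

Integral: ∫_12^31 x^5 dx = 1.47420e+08.
Boundary: ½(f(12) + f(31)) = ½(248832 + 2.86292e+07) = 1.44390e+07.
Integral + boundary = 1.61859e+08.
k=1: B_{2}/(2)! × [f^{(1)}(31) − f^{(1)}(12)] = 1/12 × (4.61760e+06 − 103680) = 376160.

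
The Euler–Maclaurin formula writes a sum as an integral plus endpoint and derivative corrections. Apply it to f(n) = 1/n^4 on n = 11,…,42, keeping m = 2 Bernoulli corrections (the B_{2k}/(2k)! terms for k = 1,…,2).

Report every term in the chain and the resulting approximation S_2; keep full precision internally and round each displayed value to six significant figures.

S_2 ≈ 0.000282309

∫_11^42 1/x^4 dx evaluates to 0.000245939.
Endpoint term: (f(11) + f(42))/2 = (6.83013e-05 + 3.21368e-07)/2 = 3.43114e-05.
Integral + boundary = 0.000280250.
Correction k=1: B_{2}/2! · (f^{(1)}(42) − f^{(1)}(11)) = 1/12 · (-3.06065e-08 − (-2.48369e-05)) = 2.06719e-06.
Running total after k=1: 0.000282318.
Correction k=2: B_{4}/4! · (f^{(3)}(42) − f^{(3)}(11)) = −1/720 · (-5.20519e-10 − (-6.15790e-06)) = -8.55191e-09.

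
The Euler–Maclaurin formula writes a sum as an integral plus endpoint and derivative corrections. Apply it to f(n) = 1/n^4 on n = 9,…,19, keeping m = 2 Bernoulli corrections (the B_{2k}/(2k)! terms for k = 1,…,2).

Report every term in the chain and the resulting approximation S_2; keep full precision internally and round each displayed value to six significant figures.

S_2 ≈ 0.000494170

The integral term ∫_9^19 1/x^4 dx = 0.000408649.
½[f(9) + f(19)] = ½[0.000152416 + 7.67336e-06] = 8.00446e-05.
Integral + boundary = 0.000488694.
k=1: B_{2}/(2)! × [f^{(1)}(19) − f^{(1)}(9)] = 1/12 × (-1.61544e-06 − (-6.77404e-05)) = 5.51041e-06.
Running total after k=1: 0.000494204.
k=2: B_{4}/(4)! × [f^{(3)}(19) − f^{(3)}(9)] = −1/720 × (-1.34247e-07 − (-2.50890e-05)) = -3.46594e-08.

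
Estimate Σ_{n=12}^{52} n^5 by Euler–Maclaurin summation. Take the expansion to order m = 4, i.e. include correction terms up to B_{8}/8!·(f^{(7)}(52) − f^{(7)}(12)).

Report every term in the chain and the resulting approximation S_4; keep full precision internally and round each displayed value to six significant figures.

The integral term ∫_12^52 x^5 dx = 3.29460e+09.
Endpoint term: (f(12) + f(52))/2 = (248832 + 3.80204e+08)/2 = 1.90226e+08.
Running total after boundary: 3.48483e+09.
Correction k=1: B_{2}/2! · (f^{(1)}(52) − f^{(1)}(12)) = 1/12 · (3.65581e+07 − 103680) = 3.03787e+06.
After k=1: 3.48787e+09.
Correction k=2: B_{4}/4! · (f^{(3)}(52) − f^{(3)}(12)) = −1/720 · (162240 − 8640.00) = -213.333.
After k=2: 3.48787e+09.
Correction k=3: B_{6}/6! · (f^{(5)}(52) − f^{(5)}(12)) = 1/30240 · (120.000 − 120.000) = 0.00000.
After k=3: 3.48787e+09.
Correction k=4: B_{8}/8! · (f^{(7)}(52) − f^{(7)}(12)) = −1/1209600 · (0.00000 − 0.00000) = 0.00000.

S_4 ≈ 3.48787e+09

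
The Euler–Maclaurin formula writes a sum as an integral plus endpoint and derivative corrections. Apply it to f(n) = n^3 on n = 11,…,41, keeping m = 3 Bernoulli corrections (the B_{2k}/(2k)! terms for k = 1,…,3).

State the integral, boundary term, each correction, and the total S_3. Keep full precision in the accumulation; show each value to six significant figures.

Integral: ∫_11^41 x^3 dx = 702780.
Boundary: ½(f(11) + f(41)) = ½(1331.00 + 68921.0) = 35126.0.
Integral + boundary = 737906.
k=1: B_{2}/(2)! × [f^{(1)}(41) − f^{(1)}(11)] = 1/12 × (5043.00 − 363.000) = 390.000.
Partial sum through k=1: 738296.
k=2: B_{4}/(4)! × [f^{(3)}(41) − f^{(3)}(11)] = −1/720 × (6.00000 − 6.00000) = 0.00000.
Partial sum through k=2: 738296.
k=3: B_{6}/(6)! × [f^{(5)}(41) − f^{(5)}(11)] = 1/30240 × (0.00000 − 0.00000) = 0.00000.

S_3 ≈ 738296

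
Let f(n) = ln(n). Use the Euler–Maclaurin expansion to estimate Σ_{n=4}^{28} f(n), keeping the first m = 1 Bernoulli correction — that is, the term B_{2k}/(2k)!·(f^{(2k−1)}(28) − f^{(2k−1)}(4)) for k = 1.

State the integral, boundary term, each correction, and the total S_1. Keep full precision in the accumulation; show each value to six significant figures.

S_1 ≈ 66.0979

∫_4^28 ln(x) dx evaluates to 63.7565.
½[f(4) + f(28)] = ½[1.38629 + 3.33220] = 2.35925.
Running total after boundary: 66.1158.
Correction k=1: B_{2}/2! · (f^{(1)}(28) − f^{(1)}(4)) = 1/12 · (0.0357143 − 0.250000) = -0.0178571.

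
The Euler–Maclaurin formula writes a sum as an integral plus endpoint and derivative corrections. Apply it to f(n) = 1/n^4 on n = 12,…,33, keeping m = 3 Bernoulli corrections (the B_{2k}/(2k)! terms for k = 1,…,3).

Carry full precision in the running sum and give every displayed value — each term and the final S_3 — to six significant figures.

Integral: ∫_12^33 1/x^4 dx = 0.000183626.
Boundary: ½(f(12) + f(33)) = ½(4.82253e-05 + 8.43226e-07) = 2.45343e-05.
Integral + boundary = 0.000208160.
Correction k=1: B_{2}/2! · (f^{(1)}(33) − f^{(1)}(12)) = 1/12 · (-1.02209e-07 − (-1.60751e-05)) = 1.33107e-06.
Running total after k=1: 0.000209491.
Correction k=2: B_{4}/4! · (f^{(3)}(33) − f^{(3)}(12)) = −1/720 · (-2.81568e-09 − (-3.34898e-06)) = -4.64745e-09.
Running total after k=2: 0.000209486.
Correction k=3: B_{6}/6! · (f^{(5)}(33) − f^{(5)}(12)) = 1/30240 · (-1.44792e-10 − (-1.30238e-06)) = 4.30634e-11.

S_3 ≈ 0.000209486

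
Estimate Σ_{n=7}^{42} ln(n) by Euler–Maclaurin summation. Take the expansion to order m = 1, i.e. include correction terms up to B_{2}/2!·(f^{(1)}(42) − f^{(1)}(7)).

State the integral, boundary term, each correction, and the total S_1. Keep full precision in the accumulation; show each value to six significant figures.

S_1 ≈ 111.193

∫_7^42 ln(x) dx evaluates to 108.361.
Endpoint term: (f(7) + f(42))/2 = (1.94591 + 3.73767)/2 = 2.84179.
Integral + boundary = 111.203.
Correction k=1: B_{2}/2! · (f^{(1)}(42) − f^{(1)}(7)) = 1/12 · (0.0238095 − 0.142857) = -0.00992063.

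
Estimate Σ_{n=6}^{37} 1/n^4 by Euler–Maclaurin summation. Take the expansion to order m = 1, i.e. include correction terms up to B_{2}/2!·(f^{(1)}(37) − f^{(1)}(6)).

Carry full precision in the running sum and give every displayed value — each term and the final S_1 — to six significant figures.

∫_6^37 1/x^4 dx evaluates to 0.00153663.
Endpoint term: (f(6) + f(37))/2 = (0.000771605 + 5.33572e-07)/2 = 0.000386069.
Integral + boundary = 0.00192270.
Correction k=1: B_{2}/2! · (f^{(1)}(37) − f^{(1)}(6)) = 1/12 · (-5.76835e-08 − (-0.000514403)) = 4.28621e-05.

S_1 ≈ 0.00196556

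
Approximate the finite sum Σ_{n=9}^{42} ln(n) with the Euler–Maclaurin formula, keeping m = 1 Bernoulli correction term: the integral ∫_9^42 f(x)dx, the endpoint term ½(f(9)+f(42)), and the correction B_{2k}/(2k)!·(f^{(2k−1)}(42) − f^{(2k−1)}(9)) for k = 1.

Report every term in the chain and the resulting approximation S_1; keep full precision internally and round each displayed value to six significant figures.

∫_9^42 ln(x) dx evaluates to 104.207.
½[f(9) + f(42)] = ½[2.19722 + 3.73767] = 2.96745.
So far: 107.175.
k=1: B_{2}/(2)! × [f^{(1)}(42) − f^{(1)}(9)] = 1/12 × (0.0238095 − 0.111111) = -0.00727513.

S_1 ≈ 107.167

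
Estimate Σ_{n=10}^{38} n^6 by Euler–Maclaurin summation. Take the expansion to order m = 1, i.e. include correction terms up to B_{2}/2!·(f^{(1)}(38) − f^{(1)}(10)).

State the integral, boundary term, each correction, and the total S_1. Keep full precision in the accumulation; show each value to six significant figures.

S_1 ≈ 1.78892e+10

The integral term ∫_10^38 x^6 dx = 1.63437e+10.
Endpoint term: (f(10) + f(38))/2 = (1.00000e+06 + 3.01094e+09)/2 = 1.50597e+09.
So far: 1.78496e+10.
k=1: B_{2}/(2)! × [f^{(1)}(38) − f^{(1)}(10)] = 1/12 × (4.75411e+08 − 600000) = 3.95676e+07.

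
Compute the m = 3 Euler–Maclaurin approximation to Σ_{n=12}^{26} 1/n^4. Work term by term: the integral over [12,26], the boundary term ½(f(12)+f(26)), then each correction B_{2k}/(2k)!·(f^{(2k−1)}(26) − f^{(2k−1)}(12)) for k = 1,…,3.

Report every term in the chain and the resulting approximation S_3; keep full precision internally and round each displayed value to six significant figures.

S_3 ≈ 0.000200450

Integral: ∫_12^26 1/x^4 dx = 0.000173936.
½[f(12) + f(26)] = ½[4.82253e-05 + 2.18830e-06] = 2.52068e-05.
Integral + boundary = 0.000199143.
Correction k=1: B_{2}/2! · (f^{(1)}(26) − f^{(1)}(12)) = 1/12 · (-3.36661e-07 − (-1.60751e-05)) = 1.31154e-06.
Partial sum through k=1: 0.000200454.
Correction k=2: B_{4}/4! · (f^{(3)}(26) − f^{(3)}(12)) = −1/720 · (-1.49406e-08 − (-3.34898e-06)) = -4.63061e-09.
Partial sum through k=2: 0.000200450.
Correction k=3: B_{6}/6! · (f^{(5)}(26) − f^{(5)}(12)) = 1/30240 · (-1.23768e-09 − (-1.30238e-06)) = 4.30272e-11.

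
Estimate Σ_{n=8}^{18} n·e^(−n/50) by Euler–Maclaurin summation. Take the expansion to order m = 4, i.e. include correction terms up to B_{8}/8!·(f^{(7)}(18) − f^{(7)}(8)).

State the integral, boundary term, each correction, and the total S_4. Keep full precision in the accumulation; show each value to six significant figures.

S_4 ≈ 108.783

Integral: ∫_8^18 x·e^(−x/50) dx = 99.1175.
½[f(8) + f(18)] = ½[6.81715 + 12.5582] = 9.68766.
So far: 108.805.
k=1: B_{2}/(2)! × [f^{(1)}(18) − f^{(1)}(8)] = 1/12 × (0.446513 − 0.715801) = -0.0224407.
Partial sum through k=1: 108.783.
k=2: B_{4}/(4)! × [f^{(3)}(18) − f^{(3)}(8)] = −1/720 × (0.000736746 − 0.000968035) = 3.21235e-07.
Partial sum through k=2: 108.783.
k=3: B_{6}/(6)! × [f^{(5)}(18) − f^{(5)}(8)] = 1/30240 × (5.17955e-07 − 6.59900e-07) = -4.69396e-12.
Partial sum through k=3: 108.783.
k=4: B_{8}/(8)! × [f^{(7)}(18) − f^{(7)}(8)] = −1/1209600 × (2.96485e-10 − 3.73034e-10) = 6.32853e-17.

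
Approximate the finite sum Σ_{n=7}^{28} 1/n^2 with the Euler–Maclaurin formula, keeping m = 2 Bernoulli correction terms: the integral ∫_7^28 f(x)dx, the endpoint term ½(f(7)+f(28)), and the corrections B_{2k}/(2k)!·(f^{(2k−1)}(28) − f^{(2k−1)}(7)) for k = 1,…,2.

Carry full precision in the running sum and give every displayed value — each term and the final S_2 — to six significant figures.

Integral: ∫_7^28 1/x^2 dx = 0.107143.
½[f(7) + f(28)] = ½[0.0204082 + 0.00127551] = 0.0108418.
Running total after boundary: 0.117985.
Order-1 term: 1/12 · (-9.11079e-05 − (-0.00583090)) = 0.000478316.
Partial sum through k=1: 0.118463.
Order-2 term: −1/720 · (-1.39451e-06 − (-0.00142798)) = -1.98136e-06.

S_2 ≈ 0.118461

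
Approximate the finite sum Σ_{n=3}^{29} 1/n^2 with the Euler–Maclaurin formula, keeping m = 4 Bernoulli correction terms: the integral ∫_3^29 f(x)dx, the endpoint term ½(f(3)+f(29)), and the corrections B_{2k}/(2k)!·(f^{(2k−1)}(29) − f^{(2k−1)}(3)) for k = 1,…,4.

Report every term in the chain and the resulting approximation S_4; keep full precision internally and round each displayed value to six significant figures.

S_4 ≈ 0.361039

∫_3^29 1/x^2 dx evaluates to 0.298851.
½[f(3) + f(29)] = ½[0.111111 + 0.00118906] = 0.0561501.
Running total after boundary: 0.355001.
k=1: B_{2}/(2)! × [f^{(1)}(29) − f^{(1)}(3)] = 1/12 × (-8.20042e-05 − (-0.0740741)) = 0.00616601.
Partial sum through k=1: 0.361167.
k=2: B_{4}/(4)! × [f^{(3)}(29) − f^{(3)}(3)] = −1/720 × (-1.17010e-06 − (-0.0987654)) = -0.000137173.
Partial sum through k=2: 0.361029.
k=3: B_{6}/(6)! × [f^{(5)}(29) − f^{(5)}(3)] = 1/30240 × (-4.17394e-08 − (-0.329218)) = 1.08868e-05.
Partial sum through k=3: 0.361040.
k=4: B_{8}/(8)! × [f^{(7)}(29) − f^{(7)}(3)] = −1/1209600 × (-2.77932e-09 − (-2.04847)) = -1.69351e-06.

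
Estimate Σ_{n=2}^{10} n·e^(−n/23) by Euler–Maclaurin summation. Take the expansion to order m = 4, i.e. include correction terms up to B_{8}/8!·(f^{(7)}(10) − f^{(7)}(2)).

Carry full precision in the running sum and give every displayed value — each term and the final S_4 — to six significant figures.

The integral term ∫_2^10 x·e^(−x/23) dx = 35.7316.
½[f(2) + f(10)] = ½[1.83343 + 6.47405] = 4.15374.
Running total after boundary: 39.8853.
k=1: B_{2}/(2)! × [f^{(1)}(10) − f^{(1)}(2)] = 1/12 × (0.365925 − 0.837002) = -0.0392565.
Running total after k=1: 39.8460.
k=2: B_{4}/(4)! × [f^{(3)}(10) − f^{(3)}(2)] = −1/720 × (0.00313939 − 0.00504808) = 2.65097e-06.
Running total after k=2: 39.8460.
k=3: B_{6}/(6)! × [f^{(5)}(10) − f^{(5)}(2)] = 1/30240 × (1.05615e-05 − 1.60944e-05) = -1.82965e-10.
Running total after k=3: 39.8460.
k=4: B_{8}/(8)! × [f^{(7)}(10) − f^{(7)}(2)] = −1/1209600 × (2.87117e-08 − 4.28092e-08) = 1.16547e-14.

S_4 ≈ 39.8460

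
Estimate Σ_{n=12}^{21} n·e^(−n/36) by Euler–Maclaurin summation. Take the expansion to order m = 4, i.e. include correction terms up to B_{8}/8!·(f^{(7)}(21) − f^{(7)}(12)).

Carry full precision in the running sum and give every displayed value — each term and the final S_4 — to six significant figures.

S_4 ≈ 103.216

∫_12^21 x·e^(−x/36) dx evaluates to 93.0780.
½[f(12) + f(21)] = ½[8.59838 + 11.7187] = 10.1586.
Running total after boundary: 103.237.
k=1: B_{2}/(2)! × [f^{(1)}(21) − f^{(1)}(12)] = 1/12 × (0.232515 − 0.477688) = -0.0204311.
Partial sum through k=1: 103.216.
k=2: B_{4}/(4)! × [f^{(3)}(21) − f^{(3)}(12)] = −1/720 × (0.00104057 − 0.00147434) = 6.02458e-07.
Partial sum through k=2: 103.216.
k=3: B_{6}/(6)! × [f^{(5)}(21) − f^{(5)}(12)] = 1/30240 × (1.46739e-06 − 1.99082e-06) = -1.73091e-11.
Partial sum through k=3: 103.216.
k=4: B_{8}/(8)! × [f^{(7)}(21) − f^{(7)}(12)] = −1/1209600 × (1.64496e-09 − 2.19447e-09) = 4.54285e-16.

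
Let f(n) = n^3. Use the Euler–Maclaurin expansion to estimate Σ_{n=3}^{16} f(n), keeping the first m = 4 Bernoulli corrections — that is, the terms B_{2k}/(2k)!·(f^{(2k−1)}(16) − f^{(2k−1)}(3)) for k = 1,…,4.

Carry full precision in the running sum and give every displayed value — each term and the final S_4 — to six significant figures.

S_4 ≈ 18487.0

Integral: ∫_3^16 x^3 dx = 16363.8.
Boundary: ½(f(3) + f(16)) = ½(27.0000 + 4096.00) = 2061.50.
Integral + boundary = 18425.2.
Order-1 term: 1/12 · (768.000 − 27.0000) = 61.7500.
Running total after k=1: 18487.0.
Order-2 term: −1/720 · (6.00000 − 6.00000) = 0.00000.
Running total after k=2: 18487.0.
Order-3 term: 1/30240 · (0.00000 − 0.00000) = 0.00000.
Running total after k=3: 18487.0.
Order-4 term: −1/1209600 · (0.00000 − 0.00000) = 0.00000.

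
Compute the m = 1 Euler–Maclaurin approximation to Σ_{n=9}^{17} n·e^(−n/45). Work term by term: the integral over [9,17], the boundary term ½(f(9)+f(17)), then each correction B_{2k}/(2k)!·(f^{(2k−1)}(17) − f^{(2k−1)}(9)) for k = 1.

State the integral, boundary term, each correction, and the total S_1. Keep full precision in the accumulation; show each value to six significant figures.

∫_9^17 x·e^(−x/45) dx evaluates to 77.2977.
½[f(9) + f(17)] = ½[7.36858 + 11.6515] = 9.51004.
So far: 86.8078.
k=1: B_{2}/(2)! × [f^{(1)}(17) − f^{(1)}(9)] = 1/12 × (0.426460 − 0.654985) = -0.0190437.

S_1 ≈ 86.7887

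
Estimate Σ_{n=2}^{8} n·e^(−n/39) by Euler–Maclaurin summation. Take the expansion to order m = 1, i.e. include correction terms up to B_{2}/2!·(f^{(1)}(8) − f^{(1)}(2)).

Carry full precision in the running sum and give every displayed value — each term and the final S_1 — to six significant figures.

Integral: ∫_2^8 x·e^(−x/39) dx = 26.0100.
Boundary: ½(f(2) + f(8)) = ½(1.90002 + 6.51634) = 4.20818.
Integral + boundary = 30.2182.
Correction k=1: B_{2}/2! · (f^{(1)}(8) − f^{(1)}(2)) = 1/12 · (0.647457 − 0.901292) = -0.0211529.

S_1 ≈ 30.1970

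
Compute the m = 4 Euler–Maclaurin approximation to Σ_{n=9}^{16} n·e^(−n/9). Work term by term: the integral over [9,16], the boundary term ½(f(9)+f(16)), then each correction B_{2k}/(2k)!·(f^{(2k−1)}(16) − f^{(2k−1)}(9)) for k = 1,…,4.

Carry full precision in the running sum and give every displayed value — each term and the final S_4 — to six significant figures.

S_4 ≈ 24.5651

Integral: ∫_9^16 x·e^(−x/9) dx = 21.5685.
½[f(9) + f(16)] = ½[3.31091 + 2.70421] = 3.00756.
Running total after boundary: 24.5760.
Correction k=1: B_{2}/2! · (f^{(1)}(16) − f^{(1)}(9)) = 1/12 · (-0.131455 − 0.00000) = -0.0109546.
Running total after k=1: 24.5651.
Correction k=2: B_{4}/4! · (f^{(3)}(16) − f^{(3)}(9)) = −1/720 · (0.00255027 − 0.00908344) = 9.07385e-06.
Running total after k=2: 24.5651.
Correction k=3: B_{6}/6! · (f^{(5)}(16) − f^{(5)}(9)) = 1/30240 · (8.30054e-05 − 0.000224283) = -4.67186e-09.
Running total after k=3: 24.5651.
Correction k=4: B_{8}/8! · (f^{(7)}(16) − f^{(7)}(9)) = −1/1209600 · (1.66081e-06 − 4.15338e-06) = 2.06065e-12.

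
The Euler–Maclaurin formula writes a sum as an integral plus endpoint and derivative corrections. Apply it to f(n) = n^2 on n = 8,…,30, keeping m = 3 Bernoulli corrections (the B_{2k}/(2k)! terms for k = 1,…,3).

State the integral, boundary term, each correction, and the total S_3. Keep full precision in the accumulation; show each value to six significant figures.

S_3 ≈ 9315.00

Integral: ∫_8^30 x^2 dx = 8829.33.
Boundary: ½(f(8) + f(30)) = ½(64.0000 + 900.000) = 482.000.
Integral + boundary = 9311.33.
Order-1 term: 1/12 · (60.0000 − 16.0000) = 3.66667.
After k=1: 9315.00.
Order-2 term: −1/720 · (0.00000 − 0.00000) = 0.00000.
After k=2: 9315.00.
Order-3 term: 1/30240 · (0.00000 − 0.00000) = 0.00000.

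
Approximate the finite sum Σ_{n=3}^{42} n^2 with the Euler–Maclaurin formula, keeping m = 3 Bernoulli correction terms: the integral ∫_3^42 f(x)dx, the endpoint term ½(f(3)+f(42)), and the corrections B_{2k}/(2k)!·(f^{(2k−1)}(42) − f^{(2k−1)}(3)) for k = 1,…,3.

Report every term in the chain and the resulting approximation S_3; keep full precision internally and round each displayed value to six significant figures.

∫_3^42 x^2 dx evaluates to 24687.0.
½[f(3) + f(42)] = ½[9.00000 + 1764.00] = 886.500.
Running total after boundary: 25573.5.
Order-1 term: 1/12 · (84.0000 − 6.00000) = 6.50000.
After k=1: 25580.0.
Order-2 term: −1/720 · (0.00000 − 0.00000) = 0.00000.
After k=2: 25580.0.
Order-3 term: 1/30240 · (0.00000 − 0.00000) = 0.00000.

S_3 ≈ 25580.0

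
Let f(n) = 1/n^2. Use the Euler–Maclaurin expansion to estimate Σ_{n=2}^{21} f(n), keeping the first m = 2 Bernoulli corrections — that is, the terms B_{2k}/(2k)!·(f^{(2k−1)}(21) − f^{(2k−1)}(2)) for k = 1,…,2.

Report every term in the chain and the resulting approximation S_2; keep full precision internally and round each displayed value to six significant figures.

Integral: ∫_2^21 1/x^2 dx = 0.452381.
Endpoint term: (f(2) + f(21))/2 = (0.250000 + 0.00226757)/2 = 0.126134.
Running total after boundary: 0.578515.
k=1: B_{2}/(2)! × [f^{(1)}(21) − f^{(1)}(2)] = 1/12 × (-0.000215959 − (-0.250000)) = 0.0208153.
Running total after k=1: 0.599330.
k=2: B_{4}/(4)! × [f^{(3)}(21) − f^{(3)}(2)] = −1/720 × (-5.87645e-06 − (-0.750000)) = -0.00104166.

S_2 ≈ 0.598288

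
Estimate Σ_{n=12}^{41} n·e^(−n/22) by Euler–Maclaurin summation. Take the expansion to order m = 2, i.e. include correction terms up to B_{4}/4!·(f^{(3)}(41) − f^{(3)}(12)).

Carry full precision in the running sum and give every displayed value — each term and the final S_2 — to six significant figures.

S_2 ≈ 225.170

∫_12^41 x·e^(−x/22) dx evaluates to 218.545.
Boundary: ½(f(12) + f(41)) = ½(6.95494 + 6.35941) = 6.65717.
So far: 225.203.
Correction k=1: B_{2}/2! · (f^{(1)}(41) − f^{(1)}(12)) = 1/12 · (-0.133957 − 0.263445) = -0.0331168.
Partial sum through k=1: 225.170.
Correction k=2: B_{4}/4! · (f^{(3)}(41) − f^{(3)}(12)) = −1/720 · (0.000364171 − 0.00293926) = 3.57651e-06.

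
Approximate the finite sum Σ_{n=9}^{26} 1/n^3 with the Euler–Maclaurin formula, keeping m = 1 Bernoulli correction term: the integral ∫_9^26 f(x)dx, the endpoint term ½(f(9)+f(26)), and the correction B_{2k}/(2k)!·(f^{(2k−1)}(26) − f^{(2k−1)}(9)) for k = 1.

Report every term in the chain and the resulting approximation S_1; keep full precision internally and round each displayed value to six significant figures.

∫_9^26 1/x^3 dx evaluates to 0.00543319.
Endpoint term: (f(9) + f(26))/2 = (0.00137174 + 5.68958e-05)/2 = 0.000714319.
Integral + boundary = 0.00614751.
Order-1 term: 1/12 · (-6.56490e-06 − (-0.000457247)) = 3.75569e-05.

S_1 ≈ 0.00618507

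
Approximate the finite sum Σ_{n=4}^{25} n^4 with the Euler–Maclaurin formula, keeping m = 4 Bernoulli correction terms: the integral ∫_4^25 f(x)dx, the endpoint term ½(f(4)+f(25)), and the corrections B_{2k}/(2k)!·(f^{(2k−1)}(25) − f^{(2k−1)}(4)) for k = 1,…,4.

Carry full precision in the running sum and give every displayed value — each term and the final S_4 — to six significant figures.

∫_4^25 x^4 dx evaluates to 1.95292e+06.
½[f(4) + f(25)] = ½[256.000 + 390625] = 195440.
Running total after boundary: 2.14836e+06.
Correction k=1: B_{2}/2! · (f^{(1)}(25) − f^{(1)}(4)) = 1/12 · (62500.0 − 256.000) = 5187.00.
After k=1: 2.15355e+06.
Correction k=2: B_{4}/4! · (f^{(3)}(25) − f^{(3)}(4)) = −1/720 · (600.000 − 96.0000) = -0.700000.
After k=2: 2.15355e+06.
Correction k=3: B_{6}/6! · (f^{(5)}(25) − f^{(5)}(4)) = 1/30240 · (0.00000 − 0.00000) = 0.00000.
After k=3: 2.15355e+06.
Correction k=4: B_{8}/8! · (f^{(7)}(25) − f^{(7)}(4)) = −1/1209600 · (0.00000 − 0.00000) = 0.00000.

S_4 ≈ 2.15355e+06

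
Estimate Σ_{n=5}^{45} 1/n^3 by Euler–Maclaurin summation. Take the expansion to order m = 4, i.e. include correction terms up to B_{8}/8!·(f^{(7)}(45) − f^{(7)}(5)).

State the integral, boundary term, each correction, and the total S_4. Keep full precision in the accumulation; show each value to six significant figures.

S_4 ≈ 0.0241534

The integral term ∫_5^45 1/x^3 dx = 0.0197531.
Boundary: ½(f(5) + f(45)) = ½(0.00800000 + 1.09739e-05) = 0.00400549.
Integral + boundary = 0.0237586.
Order-1 term: 1/12 · (-7.31596e-07 − (-0.00480000)) = 0.000399939.
Running total after k=1: 0.0241585.
Order-2 term: −1/720 · (-7.22564e-09 − (-0.00384000)) = -5.33332e-06.
Running total after k=2: 0.0241532.
Order-3 term: 1/30240 · (-1.49865e-10 − (-0.00645120)) = 2.13333e-07.
Running total after k=3: 0.0241534.
Order-4 term: −1/1209600 · (-5.32854e-12 − (-0.0185795)) = -1.53600e-08.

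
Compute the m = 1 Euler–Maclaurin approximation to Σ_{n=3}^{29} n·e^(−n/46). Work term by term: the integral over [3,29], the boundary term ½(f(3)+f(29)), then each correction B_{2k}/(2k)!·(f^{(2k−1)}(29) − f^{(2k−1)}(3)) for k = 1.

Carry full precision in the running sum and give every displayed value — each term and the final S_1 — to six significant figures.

The integral term ∫_3^29 x·e^(−x/46) dx = 275.048.
½[f(3) + f(29)] = ½[2.81059 + 15.4384] = 9.12452.
So far: 284.172.
Correction k=1: B_{2}/2! · (f^{(1)}(29) − f^{(1)}(3)) = 1/12 · (0.196742 − 0.875764) = -0.0565852.

S_1 ≈ 284.116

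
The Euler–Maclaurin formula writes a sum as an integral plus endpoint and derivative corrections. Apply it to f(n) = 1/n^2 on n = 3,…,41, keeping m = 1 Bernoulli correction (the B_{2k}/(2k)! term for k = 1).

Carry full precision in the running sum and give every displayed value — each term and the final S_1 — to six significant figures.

S_1 ≈ 0.370967

∫_3^41 1/x^2 dx evaluates to 0.308943.
½[f(3) + f(41)] = ½[0.111111 + 0.000594884] = 0.0558530.
So far: 0.364796.
Correction k=1: B_{2}/2! · (f^{(1)}(41) − f^{(1)}(3)) = 1/12 · (-2.90187e-05 − (-0.0740741)) = 0.00617042.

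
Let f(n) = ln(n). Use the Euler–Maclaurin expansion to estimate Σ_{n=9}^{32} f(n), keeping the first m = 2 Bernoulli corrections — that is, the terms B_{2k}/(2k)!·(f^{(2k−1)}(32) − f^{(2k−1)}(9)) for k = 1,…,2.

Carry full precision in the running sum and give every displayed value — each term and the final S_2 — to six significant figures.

Integral: ∫_9^32 ln(x) dx = 68.1285.
½[f(9) + f(32)] = ½[2.19722 + 3.46574] = 2.83148.
Running total after boundary: 70.9600.
k=1: B_{2}/(2)! × [f^{(1)}(32) − f^{(1)}(9)] = 1/12 × (0.0312500 − 0.111111) = -0.00665509.
After k=1: 70.9534.
k=2: B_{4}/(4)! × [f^{(3)}(32) − f^{(3)}(9)] = −1/720 × (6.10352e-05 − 0.00274348) = 3.72562e-06.

S_2 ≈ 70.9534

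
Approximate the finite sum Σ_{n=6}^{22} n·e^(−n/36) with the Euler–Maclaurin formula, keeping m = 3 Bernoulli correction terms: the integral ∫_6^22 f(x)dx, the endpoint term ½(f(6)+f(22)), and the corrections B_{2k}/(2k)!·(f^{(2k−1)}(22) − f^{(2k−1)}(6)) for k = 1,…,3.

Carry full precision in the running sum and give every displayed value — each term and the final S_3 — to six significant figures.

S_3 ≈ 155.092

The integral term ∫_6^22 x·e^(−x/36) dx = 146.624.
Boundary: ½(f(6) + f(22)) = ½(5.07889 + 11.9404) = 8.50967.
Integral + boundary = 155.133.
Correction k=1: B_{2}/2! · (f^{(1)}(22) − f^{(1)}(6)) = 1/12 · (0.211068 − 0.705401) = -0.0411944.
Partial sum through k=1: 155.092.
Correction k=2: B_{4}/4! · (f^{(3)}(22) − f^{(3)}(6)) = −1/720 · (0.00100043 − 0.00185059) = 1.18077e-06.
Partial sum through k=2: 155.092.
Correction k=3: B_{6}/6! · (f^{(5)}(22) − f^{(5)}(6)) = 1/30240 · (1.41822e-06 − 2.43587e-06) = -3.36526e-11.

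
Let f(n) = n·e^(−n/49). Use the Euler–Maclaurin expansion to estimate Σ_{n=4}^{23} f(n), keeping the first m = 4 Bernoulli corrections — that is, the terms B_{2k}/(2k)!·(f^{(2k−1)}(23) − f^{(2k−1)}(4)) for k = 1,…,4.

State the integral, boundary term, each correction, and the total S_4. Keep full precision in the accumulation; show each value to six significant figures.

S_4 ≈ 196.056

∫_4^23 x·e^(−x/49) dx evaluates to 187.064.
Boundary: ½(f(4) + f(23)) = ½(3.68644 + 14.3839) = 9.03515.
Running total after boundary: 196.099.
Correction k=1: B_{2}/2! · (f^{(1)}(23) − f^{(1)}(4)) = 1/12 · (0.331837 − 0.846377) = -0.0428783.
Partial sum through k=1: 196.056.
Correction k=2: B_{4}/4! · (f^{(3)}(23) − f^{(3)}(4)) = −1/720 · (0.000659145 − 0.00112020) = 6.40353e-07.
Partial sum through k=2: 196.056.
Correction k=3: B_{6}/6! · (f^{(5)}(23) − f^{(5)}(4)) = 1/30240 · (4.91496e-07 − 7.86292e-07) = -9.74855e-12.
Partial sum through k=3: 196.056.
Correction k=4: B_{8}/8! · (f^{(7)}(23) − f^{(7)}(4)) = −1/1209600 · (2.95070e-10 − 4.60654e-10) = 1.36891e-16.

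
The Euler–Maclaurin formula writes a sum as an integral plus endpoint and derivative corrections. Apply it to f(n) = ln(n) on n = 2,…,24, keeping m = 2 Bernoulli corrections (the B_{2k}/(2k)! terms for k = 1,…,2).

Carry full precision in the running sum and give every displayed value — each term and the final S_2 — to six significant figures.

∫_2^24 ln(x) dx evaluates to 52.8870.
Boundary: ½(f(2) + f(24)) = ½(0.693147 + 3.17805) = 1.93560.
Integral + boundary = 54.8226.
Correction k=1: B_{2}/2! · (f^{(1)}(24) − f^{(1)}(2)) = 1/12 · (0.0416667 − 0.500000) = -0.0381944.
After k=1: 54.7844.
Correction k=2: B_{4}/4! · (f^{(3)}(24) − f^{(3)}(2)) = −1/720 · (0.000144676 − 0.250000) = 0.000347021.

S_2 ≈ 54.7848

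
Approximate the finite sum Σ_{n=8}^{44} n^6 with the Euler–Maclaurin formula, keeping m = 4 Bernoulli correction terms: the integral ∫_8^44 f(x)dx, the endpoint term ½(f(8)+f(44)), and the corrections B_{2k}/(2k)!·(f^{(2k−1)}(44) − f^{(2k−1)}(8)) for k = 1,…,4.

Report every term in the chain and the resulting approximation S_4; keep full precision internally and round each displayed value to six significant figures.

S_4 ≈ 4.93215e+10

The integral term ∫_8^44 x^6 dx = 4.56108e+10.
Endpoint term: (f(8) + f(44))/2 = (262144 + 7.25631e+09)/2 = 3.62829e+09.
Running total after boundary: 4.92391e+10.
Correction k=1: B_{2}/2! · (f^{(1)}(44) − f^{(1)}(8)) = 1/12 · (9.89497e+08 − 196608) = 8.24417e+07.
Running total after k=1: 4.93215e+10.
Correction k=2: B_{4}/4! · (f^{(3)}(44) − f^{(3)}(8)) = −1/720 · (1.02221e+07 − 61440.0) = -14112.0.
Running total after k=2: 4.93215e+10.
Correction k=3: B_{6}/6! · (f^{(5)}(44) − f^{(5)}(8)) = 1/30240 · (31680.0 − 5760.00) = 0.857143.
Running total after k=3: 4.93215e+10.
Correction k=4: B_{8}/8! · (f^{(7)}(44) − f^{(7)}(8)) = −1/1209600 · (0.00000 − 0.00000) = 0.00000.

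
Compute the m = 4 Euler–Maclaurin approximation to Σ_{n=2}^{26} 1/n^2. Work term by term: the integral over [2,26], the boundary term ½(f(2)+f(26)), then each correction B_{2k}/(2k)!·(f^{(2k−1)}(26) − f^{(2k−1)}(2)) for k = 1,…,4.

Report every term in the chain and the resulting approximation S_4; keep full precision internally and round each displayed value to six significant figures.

The integral term ∫_2^26 1/x^2 dx = 0.461538.
½[f(2) + f(26)] = ½[0.250000 + 0.00147929] = 0.125740.
Integral + boundary = 0.587278.
k=1: B_{2}/(2)! × [f^{(1)}(26) − f^{(1)}(2)] = 1/12 × (-0.000113792 − (-0.250000)) = 0.0208239.
Partial sum through k=1: 0.608102.
k=2: B_{4}/(4)! × [f^{(3)}(26) − f^{(3)}(2)] = −1/720 × (-2.01997e-06 − (-0.750000)) = -0.00104166.
Partial sum through k=2: 0.607060.
k=3: B_{6}/(6)! × [f^{(5)}(26) − f^{(5)}(2)] = 1/30240 × (-8.96436e-08 − (-5.62500)) = 0.000186012.
Partial sum through k=3: 0.607246.
k=4: B_{8}/(8)! × [f^{(7)}(26) − f^{(7)}(2)] = −1/1209600 × (-7.42609e-09 − (-78.7500)) = -6.51042e-05.

S_4 ≈ 0.607181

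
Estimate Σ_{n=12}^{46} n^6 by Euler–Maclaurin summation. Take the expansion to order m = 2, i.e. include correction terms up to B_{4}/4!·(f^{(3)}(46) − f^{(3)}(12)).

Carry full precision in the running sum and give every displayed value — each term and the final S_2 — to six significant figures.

The integral term ∫_12^46 x^6 dx = 6.22545e+10.
½[f(12) + f(46)] = ½[2.98598e+06 + 9.47430e+09] = 4.73864e+09.
So far: 6.69932e+10.
k=1: B_{2}/(2)! × [f^{(1)}(46) − f^{(1)}(12)] = 1/12 × (1.23578e+09 − 1.49299e+06) = 1.02857e+08.
Partial sum through k=1: 6.70960e+10.
k=2: B_{4}/(4)! × [f^{(3)}(46) − f^{(3)}(12)] = −1/720 × (1.16803e+07 − 207360) = -15934.7.

S_2 ≈ 6.70960e+10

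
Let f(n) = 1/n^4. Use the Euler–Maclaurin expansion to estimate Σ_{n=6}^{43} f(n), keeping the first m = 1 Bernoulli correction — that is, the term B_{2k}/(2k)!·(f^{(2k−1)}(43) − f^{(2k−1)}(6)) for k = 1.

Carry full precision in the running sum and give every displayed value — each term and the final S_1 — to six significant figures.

Integral: ∫_6^43 1/x^4 dx = 0.00153902.
½[f(6) + f(43)] = ½[0.000771605 + 2.92500e-07] = 0.000385949.
Running total after boundary: 0.00192497.
k=1: B_{2}/(2)! × [f^{(1)}(43) − f^{(1)}(6)] = 1/12 × (-2.72093e-08 − (-0.000514403)) = 4.28647e-05.

S_1 ≈ 0.00196783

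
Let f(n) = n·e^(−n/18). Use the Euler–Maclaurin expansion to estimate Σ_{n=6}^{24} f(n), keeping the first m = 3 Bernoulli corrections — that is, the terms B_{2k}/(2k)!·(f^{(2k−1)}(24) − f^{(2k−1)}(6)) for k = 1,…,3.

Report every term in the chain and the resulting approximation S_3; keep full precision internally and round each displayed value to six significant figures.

S_3 ≈ 115.528

∫_6^24 x·e^(−x/18) dx evaluates to 110.262.
½[f(6) + f(24)] = ½[4.29919 + 6.32633] = 5.31276.
So far: 115.575.
Order-1 term: 1/12 · (-0.0878657 − 0.477688) = -0.0471294.
Partial sum through k=1: 115.528.
Order-2 term: −1/720 · (0.00135595 − 0.00589738) = 6.30753e-06.
Partial sum through k=2: 115.528.
Order-3 term: 1/30240 · (9.20708e-06 − 3.18531e-05) = -7.48877e-10.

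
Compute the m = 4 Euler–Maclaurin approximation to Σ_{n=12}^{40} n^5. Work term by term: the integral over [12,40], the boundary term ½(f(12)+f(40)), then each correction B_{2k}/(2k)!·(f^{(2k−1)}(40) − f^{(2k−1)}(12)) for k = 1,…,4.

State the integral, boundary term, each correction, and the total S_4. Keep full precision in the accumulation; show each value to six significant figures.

S_4 ≈ 7.34551e+08

∫_12^40 x^5 dx evaluates to 6.82169e+08.
Boundary: ½(f(12) + f(40)) = ½(248832 + 1.02400e+08) = 5.13244e+07.
So far: 7.33493e+08.
Order-1 term: 1/12 · (1.28000e+07 − 103680) = 1.05803e+06.
Running total after k=1: 7.34551e+08.
Order-2 term: −1/720 · (96000.0 − 8640.00) = -121.333.
Running total after k=2: 7.34551e+08.
Order-3 term: 1/30240 · (120.000 − 120.000) = 0.00000.
Running total after k=3: 7.34551e+08.
Order-4 term: −1/1209600 · (0.00000 − 0.00000) = 0.00000.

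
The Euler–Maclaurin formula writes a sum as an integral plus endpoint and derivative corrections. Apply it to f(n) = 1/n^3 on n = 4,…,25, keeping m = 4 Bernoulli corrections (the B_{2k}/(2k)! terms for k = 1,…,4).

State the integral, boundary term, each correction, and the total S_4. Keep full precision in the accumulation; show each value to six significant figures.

Integral: ∫_4^25 1/x^3 dx = 0.0304500.
Boundary: ½(f(4) + f(25)) = ½(0.0156250 + 6.40000e-05) = 0.00784450.
Running total after boundary: 0.0382945.
Order-1 term: 1/12 · (-7.68000e-06 − (-0.0117188)) = 0.000975923.
After k=1: 0.0392704.
Order-2 term: −1/720 · (-2.45760e-07 − (-0.0146484)) = -2.03447e-05.
After k=2: 0.0392501.
Order-3 term: 1/30240 · (-1.65151e-08 − (-0.0384521)) = 1.27157e-06.
After k=3: 0.0392513.
Order-4 term: −1/1209600 · (-1.90254e-09 − (-0.173035)) = -1.43051e-07.

S_4 ≈ 0.0392512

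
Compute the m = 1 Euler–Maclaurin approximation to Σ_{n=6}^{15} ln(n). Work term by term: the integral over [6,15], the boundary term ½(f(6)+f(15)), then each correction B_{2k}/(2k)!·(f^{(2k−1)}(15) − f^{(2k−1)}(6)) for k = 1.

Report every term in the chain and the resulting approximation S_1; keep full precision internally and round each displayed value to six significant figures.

Integral: ∫_6^15 ln(x) dx = 20.8702.
Boundary: ½(f(6) + f(15)) = ½(1.79176 + 2.70805) = 2.24990.
So far: 23.1201.
Correction k=1: B_{2}/2! · (f^{(1)}(15) − f^{(1)}(6)) = 1/12 · (0.0666667 − 0.166667) = -0.00833333.

S_1 ≈ 23.1118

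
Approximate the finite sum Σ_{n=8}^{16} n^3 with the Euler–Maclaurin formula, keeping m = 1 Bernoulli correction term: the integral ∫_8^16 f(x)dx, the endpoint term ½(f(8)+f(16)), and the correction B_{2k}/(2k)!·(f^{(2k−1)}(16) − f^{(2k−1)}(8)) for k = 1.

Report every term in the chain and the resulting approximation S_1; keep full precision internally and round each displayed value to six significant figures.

The integral term ∫_8^16 x^3 dx = 15360.0.
Endpoint term: (f(8) + f(16))/2 = (512.000 + 4096.00)/2 = 2304.00.
So far: 17664.0.
k=1: B_{2}/(2)! × [f^{(1)}(16) − f^{(1)}(8)] = 1/12 × (768.000 − 192.000) = 48.0000.

S_1 ≈ 17712.0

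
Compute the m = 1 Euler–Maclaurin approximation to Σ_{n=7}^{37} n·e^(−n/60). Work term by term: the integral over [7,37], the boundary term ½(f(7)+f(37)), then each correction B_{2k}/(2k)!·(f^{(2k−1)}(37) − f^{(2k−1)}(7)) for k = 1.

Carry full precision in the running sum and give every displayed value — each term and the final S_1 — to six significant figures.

∫_7^37 x·e^(−x/60) dx evaluates to 436.035.
Boundary: ½(f(7) + f(37)) = ½(6.22917 + 19.9704) = 13.0998.
Integral + boundary = 449.134.
Order-1 term: 1/12 · (0.206901 − 0.786062) = -0.0482635.

S_1 ≈ 449.086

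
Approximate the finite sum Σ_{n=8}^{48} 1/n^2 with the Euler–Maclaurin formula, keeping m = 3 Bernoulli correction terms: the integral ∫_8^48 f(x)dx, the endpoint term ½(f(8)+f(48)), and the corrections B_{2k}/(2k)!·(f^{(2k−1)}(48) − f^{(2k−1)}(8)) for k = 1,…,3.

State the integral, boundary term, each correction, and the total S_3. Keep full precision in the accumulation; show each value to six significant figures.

∫_8^48 1/x^2 dx evaluates to 0.104167.
Boundary: ½(f(8) + f(48)) = ½(0.0156250 + 0.000434028) = 0.00802951.
Running total after boundary: 0.112196.
Correction k=1: B_{2}/2! · (f^{(1)}(48) − f^{(1)}(8)) = 1/12 · (-1.80845e-05 − (-0.00390625)) = 0.000324014.
Running total after k=1: 0.112520.
Correction k=2: B_{4}/4! · (f^{(3)}(48) − f^{(3)}(8)) = −1/720 · (-9.41901e-08 − (-0.000732422)) = -1.01712e-06.
Running total after k=2: 0.112519.
Correction k=3: B_{6}/6! · (f^{(5)}(48) − f^{(5)}(8)) = 1/30240 · (-1.22643e-09 − (-0.000343323)) = 1.13532e-08.

S_3 ≈ 0.112519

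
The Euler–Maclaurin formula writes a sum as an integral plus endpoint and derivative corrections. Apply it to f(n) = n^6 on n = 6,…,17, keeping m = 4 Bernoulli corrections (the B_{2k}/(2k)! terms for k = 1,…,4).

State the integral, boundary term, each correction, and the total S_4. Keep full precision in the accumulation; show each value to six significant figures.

The integral term ∫_6^17 x^6 dx = 5.85798e+07.
½[f(6) + f(17)] = ½[46656.0 + 2.41376e+07] = 1.20921e+07.
So far: 7.06719e+07.
Correction k=1: B_{2}/2! · (f^{(1)}(17) − f^{(1)}(6)) = 1/12 · (8.51914e+06 − 46656.0) = 706040.
Partial sum through k=1: 7.13780e+07.
Correction k=2: B_{4}/4! · (f^{(3)}(17) − f^{(3)}(6)) = −1/720 · (589560 − 25920.0) = -782.833.
Partial sum through k=2: 7.13772e+07.
Correction k=3: B_{6}/6! · (f^{(5)}(17) − f^{(5)}(6)) = 1/30240 · (12240.0 − 4320.00) = 0.261905.
Partial sum through k=3: 7.13772e+07.
Correction k=4: B_{8}/8! · (f^{(7)}(17) − f^{(7)}(6)) = −1/1209600 · (0.00000 − 0.00000) = 0.00000.

S_4 ≈ 7.13772e+07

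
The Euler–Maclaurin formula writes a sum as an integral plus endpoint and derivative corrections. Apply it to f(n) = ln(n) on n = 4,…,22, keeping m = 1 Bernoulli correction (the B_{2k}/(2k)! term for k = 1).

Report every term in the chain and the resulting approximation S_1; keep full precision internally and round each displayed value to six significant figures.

∫_4^22 ln(x) dx evaluates to 44.4578.
Boundary: ½(f(4) + f(22)) = ½(1.38629 + 3.09104) = 2.23867.
Integral + boundary = 46.6964.
Order-1 term: 1/12 · (0.0454545 − 0.250000) = -0.0170455.

S_1 ≈ 46.6794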